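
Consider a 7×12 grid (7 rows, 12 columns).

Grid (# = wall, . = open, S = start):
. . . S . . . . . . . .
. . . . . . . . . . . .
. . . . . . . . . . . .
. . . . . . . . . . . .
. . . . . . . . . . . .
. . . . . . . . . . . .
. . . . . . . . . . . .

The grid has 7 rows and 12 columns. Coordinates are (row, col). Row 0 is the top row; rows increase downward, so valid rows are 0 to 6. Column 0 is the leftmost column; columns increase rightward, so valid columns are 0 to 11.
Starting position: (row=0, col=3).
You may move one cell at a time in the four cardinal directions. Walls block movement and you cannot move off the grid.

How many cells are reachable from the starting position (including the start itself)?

Answer: Reachable cells: 84

Derivation:
BFS flood-fill from (row=0, col=3):
  Distance 0: (row=0, col=3)
  Distance 1: (row=0, col=2), (row=0, col=4), (row=1, col=3)
  Distance 2: (row=0, col=1), (row=0, col=5), (row=1, col=2), (row=1, col=4), (row=2, col=3)
  Distance 3: (row=0, col=0), (row=0, col=6), (row=1, col=1), (row=1, col=5), (row=2, col=2), (row=2, col=4), (row=3, col=3)
  Distance 4: (row=0, col=7), (row=1, col=0), (row=1, col=6), (row=2, col=1), (row=2, col=5), (row=3, col=2), (row=3, col=4), (row=4, col=3)
  Distance 5: (row=0, col=8), (row=1, col=7), (row=2, col=0), (row=2, col=6), (row=3, col=1), (row=3, col=5), (row=4, col=2), (row=4, col=4), (row=5, col=3)
  Distance 6: (row=0, col=9), (row=1, col=8), (row=2, col=7), (row=3, col=0), (row=3, col=6), (row=4, col=1), (row=4, col=5), (row=5, col=2), (row=5, col=4), (row=6, col=3)
  Distance 7: (row=0, col=10), (row=1, col=9), (row=2, col=8), (row=3, col=7), (row=4, col=0), (row=4, col=6), (row=5, col=1), (row=5, col=5), (row=6, col=2), (row=6, col=4)
  Distance 8: (row=0, col=11), (row=1, col=10), (row=2, col=9), (row=3, col=8), (row=4, col=7), (row=5, col=0), (row=5, col=6), (row=6, col=1), (row=6, col=5)
  Distance 9: (row=1, col=11), (row=2, col=10), (row=3, col=9), (row=4, col=8), (row=5, col=7), (row=6, col=0), (row=6, col=6)
  Distance 10: (row=2, col=11), (row=3, col=10), (row=4, col=9), (row=5, col=8), (row=6, col=7)
  Distance 11: (row=3, col=11), (row=4, col=10), (row=5, col=9), (row=6, col=8)
  Distance 12: (row=4, col=11), (row=5, col=10), (row=6, col=9)
  Distance 13: (row=5, col=11), (row=6, col=10)
  Distance 14: (row=6, col=11)
Total reachable: 84 (grid has 84 open cells total)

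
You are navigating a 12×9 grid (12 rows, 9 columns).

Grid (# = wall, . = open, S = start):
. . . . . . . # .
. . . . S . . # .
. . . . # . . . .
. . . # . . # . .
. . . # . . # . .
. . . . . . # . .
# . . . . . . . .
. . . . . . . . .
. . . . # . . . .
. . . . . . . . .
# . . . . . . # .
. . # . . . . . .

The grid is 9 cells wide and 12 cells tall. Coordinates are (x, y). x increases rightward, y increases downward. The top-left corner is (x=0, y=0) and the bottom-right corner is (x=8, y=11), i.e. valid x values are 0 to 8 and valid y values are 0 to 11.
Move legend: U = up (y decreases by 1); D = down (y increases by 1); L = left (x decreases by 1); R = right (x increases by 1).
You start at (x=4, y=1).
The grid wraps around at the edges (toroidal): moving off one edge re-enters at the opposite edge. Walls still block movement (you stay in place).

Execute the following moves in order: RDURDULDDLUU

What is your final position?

Answer: Final position: (x=4, y=3)

Derivation:
Start: (x=4, y=1)
  R (right): (x=4, y=1) -> (x=5, y=1)
  D (down): (x=5, y=1) -> (x=5, y=2)
  U (up): (x=5, y=2) -> (x=5, y=1)
  R (right): (x=5, y=1) -> (x=6, y=1)
  D (down): (x=6, y=1) -> (x=6, y=2)
  U (up): (x=6, y=2) -> (x=6, y=1)
  L (left): (x=6, y=1) -> (x=5, y=1)
  D (down): (x=5, y=1) -> (x=5, y=2)
  D (down): (x=5, y=2) -> (x=5, y=3)
  L (left): (x=5, y=3) -> (x=4, y=3)
  U (up): blocked, stay at (x=4, y=3)
  U (up): blocked, stay at (x=4, y=3)
Final: (x=4, y=3)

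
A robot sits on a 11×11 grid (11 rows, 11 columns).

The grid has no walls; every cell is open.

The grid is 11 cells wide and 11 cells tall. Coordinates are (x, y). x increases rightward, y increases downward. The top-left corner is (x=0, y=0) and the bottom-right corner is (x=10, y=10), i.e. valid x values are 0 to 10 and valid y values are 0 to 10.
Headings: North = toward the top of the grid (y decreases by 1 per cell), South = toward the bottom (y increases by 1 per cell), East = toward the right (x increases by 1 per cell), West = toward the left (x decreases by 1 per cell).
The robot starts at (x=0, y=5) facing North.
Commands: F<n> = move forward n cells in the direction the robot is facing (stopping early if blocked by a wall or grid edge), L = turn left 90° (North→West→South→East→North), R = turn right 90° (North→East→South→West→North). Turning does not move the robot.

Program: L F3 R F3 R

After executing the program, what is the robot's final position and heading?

Answer: Final position: (x=0, y=2), facing East

Derivation:
Start: (x=0, y=5), facing North
  L: turn left, now facing West
  F3: move forward 0/3 (blocked), now at (x=0, y=5)
  R: turn right, now facing North
  F3: move forward 3, now at (x=0, y=2)
  R: turn right, now facing East
Final: (x=0, y=2), facing East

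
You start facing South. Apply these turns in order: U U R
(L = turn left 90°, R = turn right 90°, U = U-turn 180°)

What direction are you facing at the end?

Start: South
  U (U-turn (180°)) -> North
  U (U-turn (180°)) -> South
  R (right (90° clockwise)) -> West
Final: West

Answer: Final heading: West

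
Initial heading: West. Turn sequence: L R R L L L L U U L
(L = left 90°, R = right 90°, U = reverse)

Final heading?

Start: West
  L (left (90° counter-clockwise)) -> South
  R (right (90° clockwise)) -> West
  R (right (90° clockwise)) -> North
  L (left (90° counter-clockwise)) -> West
  L (left (90° counter-clockwise)) -> South
  L (left (90° counter-clockwise)) -> East
  L (left (90° counter-clockwise)) -> North
  U (U-turn (180°)) -> South
  U (U-turn (180°)) -> North
  L (left (90° counter-clockwise)) -> West
Final: West

Answer: Final heading: West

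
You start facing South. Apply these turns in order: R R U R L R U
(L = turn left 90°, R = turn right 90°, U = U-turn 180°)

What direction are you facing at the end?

Answer: Final heading: East

Derivation:
Start: South
  R (right (90° clockwise)) -> West
  R (right (90° clockwise)) -> North
  U (U-turn (180°)) -> South
  R (right (90° clockwise)) -> West
  L (left (90° counter-clockwise)) -> South
  R (right (90° clockwise)) -> West
  U (U-turn (180°)) -> East
Final: East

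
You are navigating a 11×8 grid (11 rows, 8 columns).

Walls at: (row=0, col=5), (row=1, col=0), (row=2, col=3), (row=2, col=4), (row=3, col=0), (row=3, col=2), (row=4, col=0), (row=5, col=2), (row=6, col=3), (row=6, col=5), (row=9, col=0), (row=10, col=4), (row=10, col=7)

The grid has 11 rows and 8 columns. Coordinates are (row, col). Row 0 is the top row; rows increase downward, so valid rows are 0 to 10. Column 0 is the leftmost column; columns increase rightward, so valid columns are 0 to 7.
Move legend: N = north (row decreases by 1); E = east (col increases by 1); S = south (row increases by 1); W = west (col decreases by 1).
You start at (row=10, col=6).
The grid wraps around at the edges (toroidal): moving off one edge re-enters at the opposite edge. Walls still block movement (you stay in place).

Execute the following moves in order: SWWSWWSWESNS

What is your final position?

Start: (row=10, col=6)
  S (south): (row=10, col=6) -> (row=0, col=6)
  W (west): blocked, stay at (row=0, col=6)
  W (west): blocked, stay at (row=0, col=6)
  S (south): (row=0, col=6) -> (row=1, col=6)
  W (west): (row=1, col=6) -> (row=1, col=5)
  W (west): (row=1, col=5) -> (row=1, col=4)
  S (south): blocked, stay at (row=1, col=4)
  W (west): (row=1, col=4) -> (row=1, col=3)
  E (east): (row=1, col=3) -> (row=1, col=4)
  S (south): blocked, stay at (row=1, col=4)
  N (north): (row=1, col=4) -> (row=0, col=4)
  S (south): (row=0, col=4) -> (row=1, col=4)
Final: (row=1, col=4)

Answer: Final position: (row=1, col=4)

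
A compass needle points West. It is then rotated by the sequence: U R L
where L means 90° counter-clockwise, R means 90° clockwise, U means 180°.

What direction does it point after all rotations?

Answer: Final heading: East

Derivation:
Start: West
  U (U-turn (180°)) -> East
  R (right (90° clockwise)) -> South
  L (left (90° counter-clockwise)) -> East
Final: East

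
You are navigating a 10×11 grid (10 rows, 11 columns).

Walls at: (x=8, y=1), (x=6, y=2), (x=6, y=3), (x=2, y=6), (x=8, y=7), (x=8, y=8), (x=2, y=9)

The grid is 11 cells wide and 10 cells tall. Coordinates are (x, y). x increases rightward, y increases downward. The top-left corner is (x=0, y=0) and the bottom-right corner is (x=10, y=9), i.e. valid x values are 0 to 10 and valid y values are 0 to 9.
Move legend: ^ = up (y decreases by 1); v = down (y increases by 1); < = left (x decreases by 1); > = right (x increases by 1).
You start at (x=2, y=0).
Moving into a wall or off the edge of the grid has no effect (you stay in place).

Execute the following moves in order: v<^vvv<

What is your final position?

Answer: Final position: (x=0, y=3)

Derivation:
Start: (x=2, y=0)
  v (down): (x=2, y=0) -> (x=2, y=1)
  < (left): (x=2, y=1) -> (x=1, y=1)
  ^ (up): (x=1, y=1) -> (x=1, y=0)
  v (down): (x=1, y=0) -> (x=1, y=1)
  v (down): (x=1, y=1) -> (x=1, y=2)
  v (down): (x=1, y=2) -> (x=1, y=3)
  < (left): (x=1, y=3) -> (x=0, y=3)
Final: (x=0, y=3)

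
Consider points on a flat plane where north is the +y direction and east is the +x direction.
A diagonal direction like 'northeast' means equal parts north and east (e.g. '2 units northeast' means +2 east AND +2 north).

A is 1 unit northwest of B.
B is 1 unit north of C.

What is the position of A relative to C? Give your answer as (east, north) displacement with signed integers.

Answer: A is at (east=-1, north=2) relative to C.

Derivation:
Place C at the origin (east=0, north=0).
  B is 1 unit north of C: delta (east=+0, north=+1); B at (east=0, north=1).
  A is 1 unit northwest of B: delta (east=-1, north=+1); A at (east=-1, north=2).
Therefore A relative to C: (east=-1, north=2).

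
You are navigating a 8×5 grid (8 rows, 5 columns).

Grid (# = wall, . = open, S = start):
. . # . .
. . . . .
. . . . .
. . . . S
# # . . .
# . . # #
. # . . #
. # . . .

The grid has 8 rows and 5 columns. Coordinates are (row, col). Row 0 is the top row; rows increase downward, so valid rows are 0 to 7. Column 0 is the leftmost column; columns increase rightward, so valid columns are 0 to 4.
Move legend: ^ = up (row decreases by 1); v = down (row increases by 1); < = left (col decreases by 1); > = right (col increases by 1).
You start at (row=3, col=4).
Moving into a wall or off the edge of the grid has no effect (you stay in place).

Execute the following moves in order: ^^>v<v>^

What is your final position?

Start: (row=3, col=4)
  ^ (up): (row=3, col=4) -> (row=2, col=4)
  ^ (up): (row=2, col=4) -> (row=1, col=4)
  > (right): blocked, stay at (row=1, col=4)
  v (down): (row=1, col=4) -> (row=2, col=4)
  < (left): (row=2, col=4) -> (row=2, col=3)
  v (down): (row=2, col=3) -> (row=3, col=3)
  > (right): (row=3, col=3) -> (row=3, col=4)
  ^ (up): (row=3, col=4) -> (row=2, col=4)
Final: (row=2, col=4)

Answer: Final position: (row=2, col=4)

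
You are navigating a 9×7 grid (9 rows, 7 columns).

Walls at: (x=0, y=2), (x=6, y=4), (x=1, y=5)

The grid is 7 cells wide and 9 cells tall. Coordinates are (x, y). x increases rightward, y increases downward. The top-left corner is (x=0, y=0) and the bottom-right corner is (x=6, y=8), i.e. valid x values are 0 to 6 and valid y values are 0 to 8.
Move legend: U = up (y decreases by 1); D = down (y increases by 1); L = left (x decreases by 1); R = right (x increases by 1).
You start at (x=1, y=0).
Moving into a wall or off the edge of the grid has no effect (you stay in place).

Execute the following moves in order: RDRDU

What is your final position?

Answer: Final position: (x=3, y=1)

Derivation:
Start: (x=1, y=0)
  R (right): (x=1, y=0) -> (x=2, y=0)
  D (down): (x=2, y=0) -> (x=2, y=1)
  R (right): (x=2, y=1) -> (x=3, y=1)
  D (down): (x=3, y=1) -> (x=3, y=2)
  U (up): (x=3, y=2) -> (x=3, y=1)
Final: (x=3, y=1)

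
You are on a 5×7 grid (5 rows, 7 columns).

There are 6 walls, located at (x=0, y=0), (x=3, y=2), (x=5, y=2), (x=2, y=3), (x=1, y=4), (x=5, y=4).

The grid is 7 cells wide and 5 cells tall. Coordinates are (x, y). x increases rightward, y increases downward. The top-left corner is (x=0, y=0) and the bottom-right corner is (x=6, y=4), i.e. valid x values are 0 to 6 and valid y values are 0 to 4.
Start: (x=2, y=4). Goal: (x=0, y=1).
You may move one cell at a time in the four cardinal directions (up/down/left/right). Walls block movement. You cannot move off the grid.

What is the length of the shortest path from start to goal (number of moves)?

BFS from (x=2, y=4) until reaching (x=0, y=1):
  Distance 0: (x=2, y=4)
  Distance 1: (x=3, y=4)
  Distance 2: (x=3, y=3), (x=4, y=4)
  Distance 3: (x=4, y=3)
  Distance 4: (x=4, y=2), (x=5, y=3)
  Distance 5: (x=4, y=1), (x=6, y=3)
  Distance 6: (x=4, y=0), (x=3, y=1), (x=5, y=1), (x=6, y=2), (x=6, y=4)
  Distance 7: (x=3, y=0), (x=5, y=0), (x=2, y=1), (x=6, y=1)
  Distance 8: (x=2, y=0), (x=6, y=0), (x=1, y=1), (x=2, y=2)
  Distance 9: (x=1, y=0), (x=0, y=1), (x=1, y=2)  <- goal reached here
One shortest path (9 moves): (x=2, y=4) -> (x=3, y=4) -> (x=4, y=4) -> (x=4, y=3) -> (x=4, y=2) -> (x=4, y=1) -> (x=3, y=1) -> (x=2, y=1) -> (x=1, y=1) -> (x=0, y=1)

Answer: Shortest path length: 9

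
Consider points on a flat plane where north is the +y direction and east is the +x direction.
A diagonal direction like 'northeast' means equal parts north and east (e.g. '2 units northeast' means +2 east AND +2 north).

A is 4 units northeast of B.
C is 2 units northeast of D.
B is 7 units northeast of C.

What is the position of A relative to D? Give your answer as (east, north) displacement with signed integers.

Answer: A is at (east=13, north=13) relative to D.

Derivation:
Place D at the origin (east=0, north=0).
  C is 2 units northeast of D: delta (east=+2, north=+2); C at (east=2, north=2).
  B is 7 units northeast of C: delta (east=+7, north=+7); B at (east=9, north=9).
  A is 4 units northeast of B: delta (east=+4, north=+4); A at (east=13, north=13).
Therefore A relative to D: (east=13, north=13).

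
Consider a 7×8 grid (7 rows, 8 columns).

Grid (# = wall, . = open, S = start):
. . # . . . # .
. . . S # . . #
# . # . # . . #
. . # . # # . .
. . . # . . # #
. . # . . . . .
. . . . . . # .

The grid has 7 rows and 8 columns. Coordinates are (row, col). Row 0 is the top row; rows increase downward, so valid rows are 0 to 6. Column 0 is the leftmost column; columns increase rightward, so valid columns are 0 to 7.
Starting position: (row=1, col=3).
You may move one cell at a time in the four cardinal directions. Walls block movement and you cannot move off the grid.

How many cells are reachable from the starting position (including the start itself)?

BFS flood-fill from (row=1, col=3):
  Distance 0: (row=1, col=3)
  Distance 1: (row=0, col=3), (row=1, col=2), (row=2, col=3)
  Distance 2: (row=0, col=4), (row=1, col=1), (row=3, col=3)
  Distance 3: (row=0, col=1), (row=0, col=5), (row=1, col=0), (row=2, col=1)
  Distance 4: (row=0, col=0), (row=1, col=5), (row=3, col=1)
  Distance 5: (row=1, col=6), (row=2, col=5), (row=3, col=0), (row=4, col=1)
  Distance 6: (row=2, col=6), (row=4, col=0), (row=4, col=2), (row=5, col=1)
  Distance 7: (row=3, col=6), (row=5, col=0), (row=6, col=1)
  Distance 8: (row=3, col=7), (row=6, col=0), (row=6, col=2)
  Distance 9: (row=6, col=3)
  Distance 10: (row=5, col=3), (row=6, col=4)
  Distance 11: (row=5, col=4), (row=6, col=5)
  Distance 12: (row=4, col=4), (row=5, col=5)
  Distance 13: (row=4, col=5), (row=5, col=6)
  Distance 14: (row=5, col=7)
  Distance 15: (row=6, col=7)
Total reachable: 39 (grid has 40 open cells total)

Answer: Reachable cells: 39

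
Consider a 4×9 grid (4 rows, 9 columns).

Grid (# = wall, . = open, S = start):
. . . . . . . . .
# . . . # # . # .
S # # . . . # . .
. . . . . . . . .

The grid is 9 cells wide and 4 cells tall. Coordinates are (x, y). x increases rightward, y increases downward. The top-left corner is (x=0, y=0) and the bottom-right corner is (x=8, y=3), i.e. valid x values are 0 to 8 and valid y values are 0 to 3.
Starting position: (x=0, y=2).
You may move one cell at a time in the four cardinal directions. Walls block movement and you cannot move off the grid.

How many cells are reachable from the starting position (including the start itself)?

Answer: Reachable cells: 29

Derivation:
BFS flood-fill from (x=0, y=2):
  Distance 0: (x=0, y=2)
  Distance 1: (x=0, y=3)
  Distance 2: (x=1, y=3)
  Distance 3: (x=2, y=3)
  Distance 4: (x=3, y=3)
  Distance 5: (x=3, y=2), (x=4, y=3)
  Distance 6: (x=3, y=1), (x=4, y=2), (x=5, y=3)
  Distance 7: (x=3, y=0), (x=2, y=1), (x=5, y=2), (x=6, y=3)
  Distance 8: (x=2, y=0), (x=4, y=0), (x=1, y=1), (x=7, y=3)
  Distance 9: (x=1, y=0), (x=5, y=0), (x=7, y=2), (x=8, y=3)
  Distance 10: (x=0, y=0), (x=6, y=0), (x=8, y=2)
  Distance 11: (x=7, y=0), (x=6, y=1), (x=8, y=1)
  Distance 12: (x=8, y=0)
Total reachable: 29 (grid has 29 open cells total)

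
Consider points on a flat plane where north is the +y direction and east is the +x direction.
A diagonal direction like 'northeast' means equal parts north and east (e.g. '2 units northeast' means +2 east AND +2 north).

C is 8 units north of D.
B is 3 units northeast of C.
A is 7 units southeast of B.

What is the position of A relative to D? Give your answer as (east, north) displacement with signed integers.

Place D at the origin (east=0, north=0).
  C is 8 units north of D: delta (east=+0, north=+8); C at (east=0, north=8).
  B is 3 units northeast of C: delta (east=+3, north=+3); B at (east=3, north=11).
  A is 7 units southeast of B: delta (east=+7, north=-7); A at (east=10, north=4).
Therefore A relative to D: (east=10, north=4).

Answer: A is at (east=10, north=4) relative to D.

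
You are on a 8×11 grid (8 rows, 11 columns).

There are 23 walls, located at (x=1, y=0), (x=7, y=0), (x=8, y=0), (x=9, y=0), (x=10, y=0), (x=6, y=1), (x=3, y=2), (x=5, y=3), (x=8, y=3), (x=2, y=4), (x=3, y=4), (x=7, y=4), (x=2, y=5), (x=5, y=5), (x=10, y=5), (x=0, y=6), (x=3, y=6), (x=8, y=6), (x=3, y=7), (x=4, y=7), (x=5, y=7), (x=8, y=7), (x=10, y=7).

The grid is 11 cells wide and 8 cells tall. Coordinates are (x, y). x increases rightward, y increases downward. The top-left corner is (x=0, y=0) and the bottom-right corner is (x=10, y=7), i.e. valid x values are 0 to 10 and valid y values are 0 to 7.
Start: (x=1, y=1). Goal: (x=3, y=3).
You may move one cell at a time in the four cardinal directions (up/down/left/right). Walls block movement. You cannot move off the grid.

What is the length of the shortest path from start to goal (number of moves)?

BFS from (x=1, y=1) until reaching (x=3, y=3):
  Distance 0: (x=1, y=1)
  Distance 1: (x=0, y=1), (x=2, y=1), (x=1, y=2)
  Distance 2: (x=0, y=0), (x=2, y=0), (x=3, y=1), (x=0, y=2), (x=2, y=2), (x=1, y=3)
  Distance 3: (x=3, y=0), (x=4, y=1), (x=0, y=3), (x=2, y=3), (x=1, y=4)
  Distance 4: (x=4, y=0), (x=5, y=1), (x=4, y=2), (x=3, y=3), (x=0, y=4), (x=1, y=5)  <- goal reached here
One shortest path (4 moves): (x=1, y=1) -> (x=2, y=1) -> (x=2, y=2) -> (x=2, y=3) -> (x=3, y=3)

Answer: Shortest path length: 4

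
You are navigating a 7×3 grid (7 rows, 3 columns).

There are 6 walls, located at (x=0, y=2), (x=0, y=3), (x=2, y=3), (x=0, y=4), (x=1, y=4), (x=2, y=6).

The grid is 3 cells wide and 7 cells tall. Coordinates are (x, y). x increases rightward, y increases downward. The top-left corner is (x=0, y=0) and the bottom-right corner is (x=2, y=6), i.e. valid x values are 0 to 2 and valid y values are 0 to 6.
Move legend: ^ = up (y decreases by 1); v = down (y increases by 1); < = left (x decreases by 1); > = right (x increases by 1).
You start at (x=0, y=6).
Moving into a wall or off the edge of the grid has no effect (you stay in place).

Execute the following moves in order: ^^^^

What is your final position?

Start: (x=0, y=6)
  ^ (up): (x=0, y=6) -> (x=0, y=5)
  [×3]^ (up): blocked, stay at (x=0, y=5)
Final: (x=0, y=5)

Answer: Final position: (x=0, y=5)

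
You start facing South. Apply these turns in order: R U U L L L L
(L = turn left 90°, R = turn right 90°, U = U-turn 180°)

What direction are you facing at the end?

Start: South
  R (right (90° clockwise)) -> West
  U (U-turn (180°)) -> East
  U (U-turn (180°)) -> West
  L (left (90° counter-clockwise)) -> South
  L (left (90° counter-clockwise)) -> East
  L (left (90° counter-clockwise)) -> North
  L (left (90° counter-clockwise)) -> West
Final: West

Answer: Final heading: West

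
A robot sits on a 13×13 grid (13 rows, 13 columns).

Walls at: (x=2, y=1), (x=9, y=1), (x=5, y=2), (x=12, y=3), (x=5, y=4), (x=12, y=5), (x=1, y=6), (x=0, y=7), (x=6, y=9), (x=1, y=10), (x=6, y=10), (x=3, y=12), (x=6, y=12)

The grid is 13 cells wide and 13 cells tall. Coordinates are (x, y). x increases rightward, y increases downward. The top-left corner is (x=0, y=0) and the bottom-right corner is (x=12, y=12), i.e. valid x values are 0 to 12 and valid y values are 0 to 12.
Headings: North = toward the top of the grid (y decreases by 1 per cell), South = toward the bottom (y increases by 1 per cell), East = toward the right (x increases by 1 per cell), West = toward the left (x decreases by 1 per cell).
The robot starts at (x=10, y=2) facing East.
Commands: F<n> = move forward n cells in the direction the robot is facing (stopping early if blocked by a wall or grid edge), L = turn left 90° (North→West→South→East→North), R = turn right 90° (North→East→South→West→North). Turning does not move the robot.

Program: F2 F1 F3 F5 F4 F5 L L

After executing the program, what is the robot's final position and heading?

Answer: Final position: (x=12, y=2), facing West

Derivation:
Start: (x=10, y=2), facing East
  F2: move forward 2, now at (x=12, y=2)
  F1: move forward 0/1 (blocked), now at (x=12, y=2)
  F3: move forward 0/3 (blocked), now at (x=12, y=2)
  F5: move forward 0/5 (blocked), now at (x=12, y=2)
  F4: move forward 0/4 (blocked), now at (x=12, y=2)
  F5: move forward 0/5 (blocked), now at (x=12, y=2)
  L: turn left, now facing North
  L: turn left, now facing West
Final: (x=12, y=2), facing West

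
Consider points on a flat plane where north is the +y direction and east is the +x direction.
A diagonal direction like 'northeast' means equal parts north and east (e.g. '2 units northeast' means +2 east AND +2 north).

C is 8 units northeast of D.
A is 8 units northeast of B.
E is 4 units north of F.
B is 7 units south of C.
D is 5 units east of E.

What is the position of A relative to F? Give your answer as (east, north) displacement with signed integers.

Answer: A is at (east=21, north=13) relative to F.

Derivation:
Place F at the origin (east=0, north=0).
  E is 4 units north of F: delta (east=+0, north=+4); E at (east=0, north=4).
  D is 5 units east of E: delta (east=+5, north=+0); D at (east=5, north=4).
  C is 8 units northeast of D: delta (east=+8, north=+8); C at (east=13, north=12).
  B is 7 units south of C: delta (east=+0, north=-7); B at (east=13, north=5).
  A is 8 units northeast of B: delta (east=+8, north=+8); A at (east=21, north=13).
Therefore A relative to F: (east=21, north=13).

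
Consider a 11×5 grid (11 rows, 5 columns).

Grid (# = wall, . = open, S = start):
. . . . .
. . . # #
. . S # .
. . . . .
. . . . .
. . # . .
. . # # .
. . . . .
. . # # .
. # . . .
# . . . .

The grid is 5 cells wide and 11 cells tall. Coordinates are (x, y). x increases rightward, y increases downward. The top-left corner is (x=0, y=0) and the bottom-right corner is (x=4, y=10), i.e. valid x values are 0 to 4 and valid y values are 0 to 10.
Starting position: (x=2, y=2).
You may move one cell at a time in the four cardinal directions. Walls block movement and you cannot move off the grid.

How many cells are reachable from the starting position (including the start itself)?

Answer: Reachable cells: 45

Derivation:
BFS flood-fill from (x=2, y=2):
  Distance 0: (x=2, y=2)
  Distance 1: (x=2, y=1), (x=1, y=2), (x=2, y=3)
  Distance 2: (x=2, y=0), (x=1, y=1), (x=0, y=2), (x=1, y=3), (x=3, y=3), (x=2, y=4)
  Distance 3: (x=1, y=0), (x=3, y=0), (x=0, y=1), (x=0, y=3), (x=4, y=3), (x=1, y=4), (x=3, y=4)
  Distance 4: (x=0, y=0), (x=4, y=0), (x=4, y=2), (x=0, y=4), (x=4, y=4), (x=1, y=5), (x=3, y=5)
  Distance 5: (x=0, y=5), (x=4, y=5), (x=1, y=6)
  Distance 6: (x=0, y=6), (x=4, y=6), (x=1, y=7)
  Distance 7: (x=0, y=7), (x=2, y=7), (x=4, y=7), (x=1, y=8)
  Distance 8: (x=3, y=7), (x=0, y=8), (x=4, y=8)
  Distance 9: (x=0, y=9), (x=4, y=9)
  Distance 10: (x=3, y=9), (x=4, y=10)
  Distance 11: (x=2, y=9), (x=3, y=10)
  Distance 12: (x=2, y=10)
  Distance 13: (x=1, y=10)
Total reachable: 45 (grid has 45 open cells total)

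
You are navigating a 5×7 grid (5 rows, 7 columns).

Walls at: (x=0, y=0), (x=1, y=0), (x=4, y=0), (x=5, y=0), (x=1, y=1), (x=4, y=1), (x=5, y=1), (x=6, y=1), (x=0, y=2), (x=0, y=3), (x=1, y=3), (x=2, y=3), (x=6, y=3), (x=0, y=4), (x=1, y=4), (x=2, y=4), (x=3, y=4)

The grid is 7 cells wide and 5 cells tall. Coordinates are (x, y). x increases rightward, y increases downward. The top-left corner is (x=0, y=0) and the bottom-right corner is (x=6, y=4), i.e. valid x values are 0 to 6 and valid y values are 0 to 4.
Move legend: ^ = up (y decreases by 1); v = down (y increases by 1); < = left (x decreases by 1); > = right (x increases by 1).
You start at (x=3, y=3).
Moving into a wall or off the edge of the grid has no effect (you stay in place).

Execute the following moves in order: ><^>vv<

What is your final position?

Start: (x=3, y=3)
  > (right): (x=3, y=3) -> (x=4, y=3)
  < (left): (x=4, y=3) -> (x=3, y=3)
  ^ (up): (x=3, y=3) -> (x=3, y=2)
  > (right): (x=3, y=2) -> (x=4, y=2)
  v (down): (x=4, y=2) -> (x=4, y=3)
  v (down): (x=4, y=3) -> (x=4, y=4)
  < (left): blocked, stay at (x=4, y=4)
Final: (x=4, y=4)

Answer: Final position: (x=4, y=4)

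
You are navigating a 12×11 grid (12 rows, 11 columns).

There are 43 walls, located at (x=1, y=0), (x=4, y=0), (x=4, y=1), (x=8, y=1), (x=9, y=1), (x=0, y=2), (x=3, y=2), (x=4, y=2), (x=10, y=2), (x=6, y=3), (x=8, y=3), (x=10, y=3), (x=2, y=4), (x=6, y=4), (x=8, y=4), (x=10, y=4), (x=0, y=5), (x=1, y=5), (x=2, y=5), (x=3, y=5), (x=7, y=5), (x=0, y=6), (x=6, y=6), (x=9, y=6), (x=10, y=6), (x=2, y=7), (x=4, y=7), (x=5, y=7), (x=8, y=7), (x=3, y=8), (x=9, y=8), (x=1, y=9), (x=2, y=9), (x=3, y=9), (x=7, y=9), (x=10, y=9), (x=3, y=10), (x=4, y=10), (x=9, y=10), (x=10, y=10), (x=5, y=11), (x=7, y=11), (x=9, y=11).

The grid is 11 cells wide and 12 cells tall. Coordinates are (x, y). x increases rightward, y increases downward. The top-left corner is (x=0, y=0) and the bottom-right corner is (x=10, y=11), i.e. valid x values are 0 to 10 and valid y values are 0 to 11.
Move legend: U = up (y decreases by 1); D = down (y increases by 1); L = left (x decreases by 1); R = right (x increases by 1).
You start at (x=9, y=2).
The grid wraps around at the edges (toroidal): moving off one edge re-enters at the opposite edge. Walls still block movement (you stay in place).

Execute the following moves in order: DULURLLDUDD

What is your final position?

Answer: Final position: (x=7, y=4)

Derivation:
Start: (x=9, y=2)
  D (down): (x=9, y=2) -> (x=9, y=3)
  U (up): (x=9, y=3) -> (x=9, y=2)
  L (left): (x=9, y=2) -> (x=8, y=2)
  U (up): blocked, stay at (x=8, y=2)
  R (right): (x=8, y=2) -> (x=9, y=2)
  L (left): (x=9, y=2) -> (x=8, y=2)
  L (left): (x=8, y=2) -> (x=7, y=2)
  D (down): (x=7, y=2) -> (x=7, y=3)
  U (up): (x=7, y=3) -> (x=7, y=2)
  D (down): (x=7, y=2) -> (x=7, y=3)
  D (down): (x=7, y=3) -> (x=7, y=4)
Final: (x=7, y=4)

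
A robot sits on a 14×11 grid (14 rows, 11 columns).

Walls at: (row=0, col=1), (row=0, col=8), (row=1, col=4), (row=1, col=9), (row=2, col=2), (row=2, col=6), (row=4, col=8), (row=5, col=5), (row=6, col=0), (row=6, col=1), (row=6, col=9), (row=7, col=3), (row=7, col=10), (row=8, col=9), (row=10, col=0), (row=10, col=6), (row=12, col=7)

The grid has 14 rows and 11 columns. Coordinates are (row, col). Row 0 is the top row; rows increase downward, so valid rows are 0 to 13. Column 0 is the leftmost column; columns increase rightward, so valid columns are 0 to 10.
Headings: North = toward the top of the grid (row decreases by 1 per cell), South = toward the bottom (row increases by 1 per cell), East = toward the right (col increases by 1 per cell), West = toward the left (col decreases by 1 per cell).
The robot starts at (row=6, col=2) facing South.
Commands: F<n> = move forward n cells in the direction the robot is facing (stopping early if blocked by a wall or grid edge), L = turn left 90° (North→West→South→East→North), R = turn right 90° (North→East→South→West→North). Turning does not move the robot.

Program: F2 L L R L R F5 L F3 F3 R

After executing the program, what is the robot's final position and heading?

Answer: Final position: (row=2, col=7), facing East

Derivation:
Start: (row=6, col=2), facing South
  F2: move forward 2, now at (row=8, col=2)
  L: turn left, now facing East
  L: turn left, now facing North
  R: turn right, now facing East
  L: turn left, now facing North
  R: turn right, now facing East
  F5: move forward 5, now at (row=8, col=7)
  L: turn left, now facing North
  F3: move forward 3, now at (row=5, col=7)
  F3: move forward 3, now at (row=2, col=7)
  R: turn right, now facing East
Final: (row=2, col=7), facing East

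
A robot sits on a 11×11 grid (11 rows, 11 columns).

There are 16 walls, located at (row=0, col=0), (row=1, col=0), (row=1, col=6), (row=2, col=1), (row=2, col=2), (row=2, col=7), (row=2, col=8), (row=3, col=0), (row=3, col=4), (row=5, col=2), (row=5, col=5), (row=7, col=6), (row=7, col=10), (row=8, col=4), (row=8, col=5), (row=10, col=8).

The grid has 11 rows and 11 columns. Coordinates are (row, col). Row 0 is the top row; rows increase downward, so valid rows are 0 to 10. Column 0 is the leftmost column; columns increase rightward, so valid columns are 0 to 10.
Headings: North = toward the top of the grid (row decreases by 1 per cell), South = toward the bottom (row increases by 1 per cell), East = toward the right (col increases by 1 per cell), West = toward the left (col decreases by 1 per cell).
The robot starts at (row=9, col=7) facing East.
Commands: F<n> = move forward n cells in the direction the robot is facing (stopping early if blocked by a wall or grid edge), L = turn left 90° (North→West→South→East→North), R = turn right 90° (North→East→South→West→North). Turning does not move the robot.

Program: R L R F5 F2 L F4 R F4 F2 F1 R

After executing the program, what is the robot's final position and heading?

Start: (row=9, col=7), facing East
  R: turn right, now facing South
  L: turn left, now facing East
  R: turn right, now facing South
  F5: move forward 1/5 (blocked), now at (row=10, col=7)
  F2: move forward 0/2 (blocked), now at (row=10, col=7)
  L: turn left, now facing East
  F4: move forward 0/4 (blocked), now at (row=10, col=7)
  R: turn right, now facing South
  F4: move forward 0/4 (blocked), now at (row=10, col=7)
  F2: move forward 0/2 (blocked), now at (row=10, col=7)
  F1: move forward 0/1 (blocked), now at (row=10, col=7)
  R: turn right, now facing West
Final: (row=10, col=7), facing West

Answer: Final position: (row=10, col=7), facing West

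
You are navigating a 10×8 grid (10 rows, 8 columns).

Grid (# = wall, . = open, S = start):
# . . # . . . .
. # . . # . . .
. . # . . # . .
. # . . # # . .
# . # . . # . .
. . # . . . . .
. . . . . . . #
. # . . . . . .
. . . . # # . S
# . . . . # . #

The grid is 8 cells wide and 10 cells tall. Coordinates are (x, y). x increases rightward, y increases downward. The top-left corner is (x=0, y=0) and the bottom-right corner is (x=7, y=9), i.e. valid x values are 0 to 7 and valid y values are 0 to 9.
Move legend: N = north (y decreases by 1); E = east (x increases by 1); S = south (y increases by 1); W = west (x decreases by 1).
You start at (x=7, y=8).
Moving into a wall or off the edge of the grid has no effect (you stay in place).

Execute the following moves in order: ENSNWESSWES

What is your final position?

Start: (x=7, y=8)
  E (east): blocked, stay at (x=7, y=8)
  N (north): (x=7, y=8) -> (x=7, y=7)
  S (south): (x=7, y=7) -> (x=7, y=8)
  N (north): (x=7, y=8) -> (x=7, y=7)
  W (west): (x=7, y=7) -> (x=6, y=7)
  E (east): (x=6, y=7) -> (x=7, y=7)
  S (south): (x=7, y=7) -> (x=7, y=8)
  S (south): blocked, stay at (x=7, y=8)
  W (west): (x=7, y=8) -> (x=6, y=8)
  E (east): (x=6, y=8) -> (x=7, y=8)
  S (south): blocked, stay at (x=7, y=8)
Final: (x=7, y=8)

Answer: Final position: (x=7, y=8)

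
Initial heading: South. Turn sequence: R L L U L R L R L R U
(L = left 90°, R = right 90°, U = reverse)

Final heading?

Start: South
  R (right (90° clockwise)) -> West
  L (left (90° counter-clockwise)) -> South
  L (left (90° counter-clockwise)) -> East
  U (U-turn (180°)) -> West
  L (left (90° counter-clockwise)) -> South
  R (right (90° clockwise)) -> West
  L (left (90° counter-clockwise)) -> South
  R (right (90° clockwise)) -> West
  L (left (90° counter-clockwise)) -> South
  R (right (90° clockwise)) -> West
  U (U-turn (180°)) -> East
Final: East

Answer: Final heading: East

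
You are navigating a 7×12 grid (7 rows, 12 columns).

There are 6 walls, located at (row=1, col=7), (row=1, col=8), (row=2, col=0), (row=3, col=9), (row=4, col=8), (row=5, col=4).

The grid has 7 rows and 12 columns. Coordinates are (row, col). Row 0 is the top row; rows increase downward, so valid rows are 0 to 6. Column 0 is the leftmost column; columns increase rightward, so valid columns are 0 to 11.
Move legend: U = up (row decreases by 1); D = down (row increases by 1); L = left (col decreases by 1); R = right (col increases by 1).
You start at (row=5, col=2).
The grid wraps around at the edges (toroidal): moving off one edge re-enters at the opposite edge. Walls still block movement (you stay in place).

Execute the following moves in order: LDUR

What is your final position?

Start: (row=5, col=2)
  L (left): (row=5, col=2) -> (row=5, col=1)
  D (down): (row=5, col=1) -> (row=6, col=1)
  U (up): (row=6, col=1) -> (row=5, col=1)
  R (right): (row=5, col=1) -> (row=5, col=2)
Final: (row=5, col=2)

Answer: Final position: (row=5, col=2)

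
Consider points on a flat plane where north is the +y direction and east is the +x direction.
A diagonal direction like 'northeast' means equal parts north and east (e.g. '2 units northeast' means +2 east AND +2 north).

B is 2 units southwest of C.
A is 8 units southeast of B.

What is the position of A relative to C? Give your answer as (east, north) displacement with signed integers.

Answer: A is at (east=6, north=-10) relative to C.

Derivation:
Place C at the origin (east=0, north=0).
  B is 2 units southwest of C: delta (east=-2, north=-2); B at (east=-2, north=-2).
  A is 8 units southeast of B: delta (east=+8, north=-8); A at (east=6, north=-10).
Therefore A relative to C: (east=6, north=-10).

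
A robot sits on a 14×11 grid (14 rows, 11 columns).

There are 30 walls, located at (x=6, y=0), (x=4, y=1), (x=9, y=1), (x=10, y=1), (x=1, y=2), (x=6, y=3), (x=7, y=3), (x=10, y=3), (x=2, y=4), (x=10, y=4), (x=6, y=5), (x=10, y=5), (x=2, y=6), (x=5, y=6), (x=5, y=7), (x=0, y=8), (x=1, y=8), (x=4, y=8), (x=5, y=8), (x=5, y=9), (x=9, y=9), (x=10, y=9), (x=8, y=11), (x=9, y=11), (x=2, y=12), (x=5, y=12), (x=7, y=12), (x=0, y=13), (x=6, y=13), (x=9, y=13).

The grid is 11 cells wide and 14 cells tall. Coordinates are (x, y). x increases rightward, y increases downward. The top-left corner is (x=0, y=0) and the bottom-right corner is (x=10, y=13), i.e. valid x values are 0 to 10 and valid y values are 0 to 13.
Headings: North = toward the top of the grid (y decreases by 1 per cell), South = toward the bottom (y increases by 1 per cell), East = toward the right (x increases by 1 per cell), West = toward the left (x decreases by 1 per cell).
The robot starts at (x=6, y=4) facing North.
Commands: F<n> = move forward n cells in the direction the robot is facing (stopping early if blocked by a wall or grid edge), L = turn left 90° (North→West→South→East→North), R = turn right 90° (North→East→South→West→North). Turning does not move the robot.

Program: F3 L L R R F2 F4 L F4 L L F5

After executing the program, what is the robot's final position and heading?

Answer: Final position: (x=8, y=4), facing East

Derivation:
Start: (x=6, y=4), facing North
  F3: move forward 0/3 (blocked), now at (x=6, y=4)
  L: turn left, now facing West
  L: turn left, now facing South
  R: turn right, now facing West
  R: turn right, now facing North
  F2: move forward 0/2 (blocked), now at (x=6, y=4)
  F4: move forward 0/4 (blocked), now at (x=6, y=4)
  L: turn left, now facing West
  F4: move forward 3/4 (blocked), now at (x=3, y=4)
  L: turn left, now facing South
  L: turn left, now facing East
  F5: move forward 5, now at (x=8, y=4)
Final: (x=8, y=4), facing East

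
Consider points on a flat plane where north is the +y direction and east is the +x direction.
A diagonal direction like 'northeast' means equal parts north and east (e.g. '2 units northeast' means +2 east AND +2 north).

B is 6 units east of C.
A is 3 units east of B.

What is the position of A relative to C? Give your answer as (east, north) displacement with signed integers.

Place C at the origin (east=0, north=0).
  B is 6 units east of C: delta (east=+6, north=+0); B at (east=6, north=0).
  A is 3 units east of B: delta (east=+3, north=+0); A at (east=9, north=0).
Therefore A relative to C: (east=9, north=0).

Answer: A is at (east=9, north=0) relative to C.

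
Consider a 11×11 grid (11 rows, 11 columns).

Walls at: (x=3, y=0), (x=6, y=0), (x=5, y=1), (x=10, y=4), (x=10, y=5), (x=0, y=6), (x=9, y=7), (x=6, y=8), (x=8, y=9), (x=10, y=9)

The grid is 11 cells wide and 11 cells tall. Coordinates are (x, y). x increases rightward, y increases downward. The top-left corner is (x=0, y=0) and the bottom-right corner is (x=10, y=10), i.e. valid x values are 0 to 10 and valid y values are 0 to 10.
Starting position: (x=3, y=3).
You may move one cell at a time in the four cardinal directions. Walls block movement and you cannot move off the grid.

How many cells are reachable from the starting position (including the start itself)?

Answer: Reachable cells: 111

Derivation:
BFS flood-fill from (x=3, y=3):
  Distance 0: (x=3, y=3)
  Distance 1: (x=3, y=2), (x=2, y=3), (x=4, y=3), (x=3, y=4)
  Distance 2: (x=3, y=1), (x=2, y=2), (x=4, y=2), (x=1, y=3), (x=5, y=3), (x=2, y=4), (x=4, y=4), (x=3, y=5)
  Distance 3: (x=2, y=1), (x=4, y=1), (x=1, y=2), (x=5, y=2), (x=0, y=3), (x=6, y=3), (x=1, y=4), (x=5, y=4), (x=2, y=5), (x=4, y=5), (x=3, y=6)
  Distance 4: (x=2, y=0), (x=4, y=0), (x=1, y=1), (x=0, y=2), (x=6, y=2), (x=7, y=3), (x=0, y=4), (x=6, y=4), (x=1, y=5), (x=5, y=5), (x=2, y=6), (x=4, y=6), (x=3, y=7)
  Distance 5: (x=1, y=0), (x=5, y=0), (x=0, y=1), (x=6, y=1), (x=7, y=2), (x=8, y=3), (x=7, y=4), (x=0, y=5), (x=6, y=5), (x=1, y=6), (x=5, y=6), (x=2, y=7), (x=4, y=7), (x=3, y=8)
  Distance 6: (x=0, y=0), (x=7, y=1), (x=8, y=2), (x=9, y=3), (x=8, y=4), (x=7, y=5), (x=6, y=6), (x=1, y=7), (x=5, y=7), (x=2, y=8), (x=4, y=8), (x=3, y=9)
  Distance 7: (x=7, y=0), (x=8, y=1), (x=9, y=2), (x=10, y=3), (x=9, y=4), (x=8, y=5), (x=7, y=6), (x=0, y=7), (x=6, y=7), (x=1, y=8), (x=5, y=8), (x=2, y=9), (x=4, y=9), (x=3, y=10)
  Distance 8: (x=8, y=0), (x=9, y=1), (x=10, y=2), (x=9, y=5), (x=8, y=6), (x=7, y=7), (x=0, y=8), (x=1, y=9), (x=5, y=9), (x=2, y=10), (x=4, y=10)
  Distance 9: (x=9, y=0), (x=10, y=1), (x=9, y=6), (x=8, y=7), (x=7, y=8), (x=0, y=9), (x=6, y=9), (x=1, y=10), (x=5, y=10)
  Distance 10: (x=10, y=0), (x=10, y=6), (x=8, y=8), (x=7, y=9), (x=0, y=10), (x=6, y=10)
  Distance 11: (x=10, y=7), (x=9, y=8), (x=7, y=10)
  Distance 12: (x=10, y=8), (x=9, y=9), (x=8, y=10)
  Distance 13: (x=9, y=10)
  Distance 14: (x=10, y=10)
Total reachable: 111 (grid has 111 open cells total)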